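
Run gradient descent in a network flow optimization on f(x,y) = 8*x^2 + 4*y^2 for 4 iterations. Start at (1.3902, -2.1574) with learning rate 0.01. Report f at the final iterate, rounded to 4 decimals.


Gradient descent on f(x,y) = 8*x^2 + 4*y^2.
Starting point: (1.3902, -2.1574), alpha = 0.01
Step 1: grad_x = 2*8*1.3902 = 22.2432, grad_y = 2*4*-2.1574 = -17.2592
  x_1 = 1.3902 - 0.01*22.2432 = 1.1678
  y_1 = -2.1574 - 0.01*-17.2592 = -1.9848
Step 2: grad_x = 2*8*1.1678 = 18.6843, grad_y = 2*4*-1.9848 = -15.8785
  x_2 = 1.1678 - 0.01*18.6843 = 0.9809
  y_2 = -1.9848 - 0.01*-15.8785 = -1.826
Step 3: grad_x = 2*8*0.9809 = 15.6948, grad_y = 2*4*-1.826 = -14.6082
  x_3 = 0.9809 - 0.01*15.6948 = 0.824
  y_3 = -1.826 - 0.01*-14.6082 = -1.6799
Step 4: grad_x = 2*8*0.824 = 13.1836, grad_y = 2*4*-1.6799 = -13.4395
  x_4 = 0.824 - 0.01*13.1836 = 0.6921
  y_4 = -1.6799 - 0.01*-13.4395 = -1.5455
f(0.6921, -1.5455) = 8*0.6921^2 + 4*(-1.5455)^2 = 13.3873


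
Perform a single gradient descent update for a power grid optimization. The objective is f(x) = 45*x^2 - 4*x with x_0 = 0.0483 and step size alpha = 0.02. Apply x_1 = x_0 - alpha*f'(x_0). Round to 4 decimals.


We compute the gradient at x_0 and apply the update.
f'(x) = 90*x - 4
f'(0.0483) = 90*0.0483 - 4 = 0.347
x_1 = 0.0483 - 0.02*0.347 = 0.0414


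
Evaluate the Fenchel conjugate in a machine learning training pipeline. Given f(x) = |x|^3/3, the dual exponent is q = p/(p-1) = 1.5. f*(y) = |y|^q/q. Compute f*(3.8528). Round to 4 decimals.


The conjugate exponent q satisfies 1/p + 1/q = 1.
p = 3, so q = 3/(3 - 1) = 1.5
|y|^q = 3.8528^1.5 = 7.5625
f*(3.8528) = 7.5625 / 1.5 = 5.0417


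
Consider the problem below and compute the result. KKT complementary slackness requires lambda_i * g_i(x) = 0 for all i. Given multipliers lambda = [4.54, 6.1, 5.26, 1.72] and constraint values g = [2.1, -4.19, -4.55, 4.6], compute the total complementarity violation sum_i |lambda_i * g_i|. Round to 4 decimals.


KKT complementary slackness check:
lambda_1 * g_1 = 4.54 * 2.1 = 9.534
lambda_2 * g_2 = 6.1 * -4.19 = -25.559
lambda_3 * g_3 = 5.26 * -4.55 = -23.933
lambda_4 * g_4 = 1.72 * 4.6 = 7.912
Total violation = 9.534 + 25.559 + 23.933 + 7.912 = 66.938


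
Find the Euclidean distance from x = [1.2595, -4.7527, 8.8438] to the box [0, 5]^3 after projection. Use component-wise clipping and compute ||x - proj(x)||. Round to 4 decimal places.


Project each component onto [0, 5].
clip(1.2595) = 1.2595, clip(-4.7527) = 0.0, clip(8.8438) = 5.0
Projection = [1.2595, 0.0, 5.0]
Squared diffs: [0.0, 22.5882, 14.7748]
Distance = sqrt(37.363) = 6.1125


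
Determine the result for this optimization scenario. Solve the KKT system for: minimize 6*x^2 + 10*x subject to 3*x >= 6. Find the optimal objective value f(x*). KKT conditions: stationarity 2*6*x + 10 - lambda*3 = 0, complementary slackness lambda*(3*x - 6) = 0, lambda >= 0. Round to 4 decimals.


Step 1: Try lambda = 0 (constraint inactive).
x_unc = -10/(2*6) = -0.8333
Check: 3*-0.8333 = -2.4999 < 6 -- violated!
Step 2: Constraint must be active: 3*x = 6
x* = 6/3 = 2.0
lambda = (2*6*2.0 + 10)/3 = 11.3333
Step 3: Compute optimal value.
f(x*) = 6*2.0^2 + 10*2.0 = 44.0


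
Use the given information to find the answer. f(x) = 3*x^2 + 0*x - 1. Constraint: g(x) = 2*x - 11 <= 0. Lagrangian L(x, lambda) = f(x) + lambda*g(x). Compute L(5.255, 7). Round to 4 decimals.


Step 1: Evaluate f(x).
f(5.255) = 3*5.255^2 + 0*5.255 - 1 = 81.8451
Step 2: Evaluate g(x).
g(5.255) = 2*5.255 - 11 = -0.49
Step 3: Compute Lagrangian.
L = 81.8451 + 7*-0.49 = 78.4151


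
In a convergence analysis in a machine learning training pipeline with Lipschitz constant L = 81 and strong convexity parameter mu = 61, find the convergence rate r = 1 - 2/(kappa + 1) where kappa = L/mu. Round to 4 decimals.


Step 1: Compute the condition number.
kappa = L/mu = 81/61 = 1.3279
Step 2: Compute the convergence rate.
r = 1 - 2/(kappa + 1) = 1 - 2*mu/(L + mu) = (L - mu)/(L + mu) = 20/142 = 0.1408


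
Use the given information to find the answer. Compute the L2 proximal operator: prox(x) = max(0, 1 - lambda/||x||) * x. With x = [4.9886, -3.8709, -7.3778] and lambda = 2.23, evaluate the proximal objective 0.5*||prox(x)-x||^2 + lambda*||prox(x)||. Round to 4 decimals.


Step 1: Compute ||x||.
||x|| = 9.7109
Step 2: Compute scaling factor.
scale = max(0, 1 - 2.23/9.7109) = 0.7704
Step 3: prox(x) = [3.843, -2.982, -5.6836]
||prox(x)|| = 7.4809
Step 4: Proximal objective.
0.5*||prox-x||^2 = 2.4865
lambda*||prox|| = 16.6824
Total = 19.1689


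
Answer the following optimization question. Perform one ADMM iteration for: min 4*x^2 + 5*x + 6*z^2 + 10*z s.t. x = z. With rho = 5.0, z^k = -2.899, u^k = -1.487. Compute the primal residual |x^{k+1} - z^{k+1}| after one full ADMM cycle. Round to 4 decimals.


ADMM iteration with rho = 5.0, z^k = -2.899, u^k = -1.487
Step 1: x-update.
Minimize 4*x^2 + 5*x + (5.0/2)*(x + 2.899 - 1.487)^2
FOC: (2*4 + 5.0)*x = -5 + 5.0*(-2.899 + 1.487)
x^{k+1} = -0.9277
Step 2: z-update.
Minimize 6*z^2 + 10*z + (5.0/2)*(-0.9277 - z - 1.487)^2
FOC: (2*6 + 5.0)*z = -10 + 5.0*(-0.9277 - 1.487)
z^{k+1} = -1.2984
Step 3: u-update.
u^{k+1} = -1.487 - 0.9277 + 1.2984 = -1.1163
Step 4: Primal residual = |-0.9277 + 1.2984| = 0.3707


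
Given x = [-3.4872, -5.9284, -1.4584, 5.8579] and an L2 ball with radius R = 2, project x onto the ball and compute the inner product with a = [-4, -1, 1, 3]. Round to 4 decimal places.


Step 1: Compute ||x|| (intermediates to 6 decimals).
||x|| = sqrt((-3.4872)^2 + (-5.9284)^2 + (-1.4584)^2 + 5.8579^2) = 9.151416
Step 2: Project.
Since ||x|| > R, scale = R/||x|| = 2/9.151416 = 0.218545, proj(x) = scale * x
proj(x) = [-0.76211, -1.295622, -0.318726, 1.280215]
Step 3: Dot product.
a^T * proj(x) = -4*(-0.76211) - 1*(-1.295622) + 1*(-0.318726) + 3*1.280215 = 7.866


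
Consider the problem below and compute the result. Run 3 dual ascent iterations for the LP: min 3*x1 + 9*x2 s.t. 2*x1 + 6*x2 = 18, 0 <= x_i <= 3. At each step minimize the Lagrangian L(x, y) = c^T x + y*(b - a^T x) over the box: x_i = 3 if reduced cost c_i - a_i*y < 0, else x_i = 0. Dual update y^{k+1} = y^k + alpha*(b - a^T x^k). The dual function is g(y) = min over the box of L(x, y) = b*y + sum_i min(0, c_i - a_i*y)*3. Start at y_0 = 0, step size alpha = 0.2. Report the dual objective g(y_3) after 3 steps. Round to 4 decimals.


Dual ascent for LP: min 3*x1 + 9*x2, 2*x1 + 6*x2 = 18, 0 <= x_i <= 3
Step 1: y^k = 0.0, reduced costs: (3.0, 9.0)
  x^k = (0.0, 0.0), subgradient = b - a^T x = 18.0
  y^{k+1} = 0.0 + 0.2*18.0 = 3.6
Step 2: y^k = 3.6, reduced costs: (-4.2, -12.6)
  x^k = (3.0, 3.0), subgradient = b - a^T x = -6.0
  y^{k+1} = 3.6 + 0.2*-6.0 = 2.4
Step 3: y^k = 2.4, reduced costs: (-1.8, -5.4)
  x^k = (3.0, 3.0), subgradient = b - a^T x = -6.0
  y^{k+1} = 2.4 + 0.2*-6.0 = 1.2
Dual objective at y_3 = 1.2: reduced costs (0.6, 1.8), box minimizer x = (0.0, 0.0)
g(y_3) = b*y + (c1 - a1*y)*x1 + (c2 - a2*y)*x2 = 18*1.2 + 0.6*0.0 + 1.8*0.0 = 21.6 + 0.0 + 0.0 = 21.6


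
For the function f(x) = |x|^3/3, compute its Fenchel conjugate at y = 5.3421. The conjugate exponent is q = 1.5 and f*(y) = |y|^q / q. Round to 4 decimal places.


The conjugate exponent q satisfies 1/p + 1/q = 1.
p = 3, so q = 3/(3 - 1) = 1.5
|y|^q = 5.3421^1.5 = 12.3472
f*(5.3421) = 12.3472 / 1.5 = 8.2315


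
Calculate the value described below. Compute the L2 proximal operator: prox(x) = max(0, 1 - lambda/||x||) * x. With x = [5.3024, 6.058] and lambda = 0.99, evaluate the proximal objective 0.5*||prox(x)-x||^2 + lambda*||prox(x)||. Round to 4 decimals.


Step 1: Compute ||x||.
||x|| = 8.0508
Step 2: Compute scaling factor.
scale = max(0, 1 - 0.99/8.0508) = 0.877
Step 3: prox(x) = [4.6504, 5.313]
||prox(x)|| = 7.0608
Step 4: Proximal objective.
0.5*||prox-x||^2 = 0.4901
lambda*||prox|| = 6.9902
Total = 7.4802


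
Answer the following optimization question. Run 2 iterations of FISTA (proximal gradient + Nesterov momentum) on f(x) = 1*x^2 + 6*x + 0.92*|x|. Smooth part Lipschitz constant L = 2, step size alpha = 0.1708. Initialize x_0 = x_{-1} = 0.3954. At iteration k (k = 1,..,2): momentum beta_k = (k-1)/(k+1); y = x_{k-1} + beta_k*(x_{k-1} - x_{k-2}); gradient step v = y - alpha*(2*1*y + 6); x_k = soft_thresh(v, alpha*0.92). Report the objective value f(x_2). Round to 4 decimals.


FISTA on f(x) = 1*x^2 + 6*x + 0.92*|x|
L = 2, alpha = 0.1708
Iteration 1: beta = 0.0, y = 0.3954 + 0.0*(0.3954 - 0.3954) = 0.3954
  grad(y) = 6.7908, v = y - alpha*grad = -0.7645
  prox(v) = soft_thresh(-0.7645, 0.1571) = -0.6073
Iteration 2: beta = 0.3333, y = -0.6073 + 0.3333*(-0.6073 - 0.3954) = -0.9416
  grad(y) = 4.1168, v = y - alpha*grad = -1.6447
  prox(v) = soft_thresh(-1.6447, 0.1571) = -1.4876
f(x_2) = 1*(-1.4876)^2 + 6*(-1.4876) + 0.92*|-1.4876| = -5.3441


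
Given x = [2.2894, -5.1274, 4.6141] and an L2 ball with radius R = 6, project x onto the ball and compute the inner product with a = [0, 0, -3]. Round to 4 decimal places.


Step 1: Compute ||x|| (intermediates to 6 decimals).
||x|| = sqrt(2.2894^2 + (-5.1274)^2 + 4.6141^2) = 7.26784
Step 2: Project.
Since ||x|| > R, scale = R/||x|| = 6/7.26784 = 0.825555, proj(x) = scale * x
proj(x) = [1.890026, -4.232951, 3.809193]
Step 3: Dot product.
a^T * proj(x) = 0*1.890026 + 0*(-4.232951) - 3*3.809193 = -11.4276


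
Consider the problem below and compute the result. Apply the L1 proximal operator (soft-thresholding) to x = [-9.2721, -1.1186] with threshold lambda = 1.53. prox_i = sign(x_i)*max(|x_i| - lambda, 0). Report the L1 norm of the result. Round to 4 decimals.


Soft-thresholding with lambda = 1.53:
prox(-9.2721) = sign(-9.2721)*max(|-9.2721| - 1.53, 0) = -7.7421
prox(-1.1186) = sign(-1.1186)*max(|-1.1186| - 1.53, 0) = 0.0
prox(x) = [-7.7421, 0.0]
||prox(x)||_1 = 7.7421 + 0.0 = 7.7421


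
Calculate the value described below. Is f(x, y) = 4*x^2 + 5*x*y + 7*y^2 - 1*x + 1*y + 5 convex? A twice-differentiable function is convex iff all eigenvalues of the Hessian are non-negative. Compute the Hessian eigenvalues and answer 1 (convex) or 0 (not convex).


The Hessian of f(x,y) = 4*x^2 + 5*x*y + 7*y^2 - 1*x + 1*y + 5 is:
H = [[8, 5], [5, 14]]
Trace = 8 + 14 = 22
Determinant = 8*14 - (5)^2 = 87
Discriminant = (22)^2 - 4*87 = 136.0
Eigenvalues: lambda_1 = 5.169, lambda_2 = 16.831
The function is convex.

1


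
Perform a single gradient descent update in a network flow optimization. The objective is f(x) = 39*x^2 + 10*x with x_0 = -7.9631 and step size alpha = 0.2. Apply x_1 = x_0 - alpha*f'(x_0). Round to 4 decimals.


We compute the gradient at x_0 and apply the update.
f'(x) = 78*x + 10
f'(-7.9631) = 78*-7.9631 + 10 = -611.1218
x_1 = -7.9631 - 0.2*-611.1218 = 114.2613


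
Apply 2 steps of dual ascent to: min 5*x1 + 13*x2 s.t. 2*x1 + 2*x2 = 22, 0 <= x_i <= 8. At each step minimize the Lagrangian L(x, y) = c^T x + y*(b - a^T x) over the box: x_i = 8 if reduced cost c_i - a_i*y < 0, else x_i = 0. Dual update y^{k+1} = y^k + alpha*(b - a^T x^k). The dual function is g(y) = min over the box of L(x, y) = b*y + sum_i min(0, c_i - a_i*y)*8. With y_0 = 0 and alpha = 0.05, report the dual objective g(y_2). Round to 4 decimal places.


Dual ascent for LP: min 5*x1 + 13*x2, 2*x1 + 2*x2 = 22, 0 <= x_i <= 8
Step 1: y^k = 0.0, reduced costs: (5.0, 13.0)
  x^k = (0.0, 0.0), subgradient = b - a^T x = 22.0
  y^{k+1} = 0.0 + 0.05*22.0 = 1.1
Step 2: y^k = 1.1, reduced costs: (2.8, 10.8)
  x^k = (0.0, 0.0), subgradient = b - a^T x = 22.0
  y^{k+1} = 1.1 + 0.05*22.0 = 2.2
Dual objective at y_2 = 2.2: reduced costs (0.6, 8.6), box minimizer x = (0.0, 0.0)
g(y_2) = b*y + (c1 - a1*y)*x1 + (c2 - a2*y)*x2 = 22*2.2 + 0.6*0.0 + 8.6*0.0 = 48.4 + 0.0 + 0.0 = 48.4


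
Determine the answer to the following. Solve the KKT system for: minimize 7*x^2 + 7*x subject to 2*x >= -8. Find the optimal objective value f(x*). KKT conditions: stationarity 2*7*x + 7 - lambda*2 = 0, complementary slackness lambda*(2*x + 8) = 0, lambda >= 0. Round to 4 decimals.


Step 1: Try lambda = 0 (constraint inactive).
Stationarity: 2*7*x + 7 = 0
x* = -7/(2*7) = -0.5
Check constraint: 2*-0.5 = -1.0 >= -8 -- satisfied.
Step 2: Compute optimal value.
f(x*) = 7*(-0.5)^2 + 7*(-0.5) = -1.75


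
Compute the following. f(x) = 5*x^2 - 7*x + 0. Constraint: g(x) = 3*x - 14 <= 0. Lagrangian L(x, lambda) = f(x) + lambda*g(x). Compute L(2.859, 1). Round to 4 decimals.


Step 1: Evaluate f(x).
f(2.859) = 5*2.859^2 - 7*2.859 + 0 = 20.8564
Step 2: Evaluate g(x).
g(2.859) = 3*2.859 - 14 = -5.423
Step 3: Compute Lagrangian.
L = 20.8564 + 1*-5.423 = 15.4334


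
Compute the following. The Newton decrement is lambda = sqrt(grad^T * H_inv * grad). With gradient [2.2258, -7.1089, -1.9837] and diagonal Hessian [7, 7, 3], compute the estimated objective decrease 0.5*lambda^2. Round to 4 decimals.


Step 1: H is diagonal, so H^(-1) * g = [0.318, -1.0156, -0.6612].
Step 2: g^T H^(-1) g = sum_i g_i^2 / H_ii
  = (2.2258)^2/7 + (-7.1089)^2/7 + (-1.9837)^2/3
  = 0.7077 + 7.2195 + 1.3117 = 9.2389
Step 3: Objective decrease = 0.5 * g^T H^(-1) g = 4.6195


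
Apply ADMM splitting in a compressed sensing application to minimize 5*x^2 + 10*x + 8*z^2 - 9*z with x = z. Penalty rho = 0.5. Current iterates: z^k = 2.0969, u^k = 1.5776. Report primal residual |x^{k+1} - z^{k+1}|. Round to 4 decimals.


ADMM iteration with rho = 0.5, z^k = 2.0969, u^k = 1.5776
Step 1: x-update.
Minimize 5*x^2 + 10*x + (0.5/2)*(x - 2.0969 + 1.5776)^2
FOC: (2*5 + 0.5)*x = -10 + 0.5*(2.0969 - 1.5776)
x^{k+1} = -0.9277
Step 2: z-update.
Minimize 8*z^2 - 9*z + (0.5/2)*(-0.9277 - z + 1.5776)^2
FOC: (2*8 + 0.5)*z = 9 + 0.5*(-0.9277 + 1.5776)
z^{k+1} = 0.5651
Step 3: u-update.
u^{k+1} = 1.5776 - 0.9277 - 0.5651 = 0.0848
Step 4: Primal residual = |-0.9277 - 0.5651| = 1.4928


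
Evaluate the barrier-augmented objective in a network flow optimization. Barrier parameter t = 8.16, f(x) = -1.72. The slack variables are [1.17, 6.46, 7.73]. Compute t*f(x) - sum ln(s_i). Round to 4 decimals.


Step 1: Compute log-barrier.
ln values: [0.157, 1.8656, 2.0451]
phi = -(0.157 + 1.8656 + 2.0451) = -4.0677
Step 2: Compute augmented objective.
t*f(x) = 8.16*-1.72 = -14.0352
Total = -14.0352 - 4.0677 = -18.1029


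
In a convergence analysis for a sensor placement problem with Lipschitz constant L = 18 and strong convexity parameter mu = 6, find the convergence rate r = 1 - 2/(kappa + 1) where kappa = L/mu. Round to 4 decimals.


Step 1: Compute the condition number.
kappa = L/mu = 18/6 = 3.0
Step 2: Compute the convergence rate.
r = 1 - 2/(kappa + 1) = 1 - 2*mu/(L + mu) = (L - mu)/(L + mu) = 12/24 = 0.5


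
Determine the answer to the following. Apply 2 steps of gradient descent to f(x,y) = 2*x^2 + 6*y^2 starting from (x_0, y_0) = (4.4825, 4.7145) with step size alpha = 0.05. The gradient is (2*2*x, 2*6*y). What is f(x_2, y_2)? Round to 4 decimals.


Gradient descent on f(x,y) = 2*x^2 + 6*y^2.
Starting point: (4.4825, 4.7145), alpha = 0.05
Step 1: grad_x = 2*2*4.4825 = 17.93, grad_y = 2*6*4.7145 = 56.574
  x_1 = 4.4825 - 0.05*17.93 = 3.586
  y_1 = 4.7145 - 0.05*56.574 = 1.8858
Step 2: grad_x = 2*2*3.586 = 14.344, grad_y = 2*6*1.8858 = 22.6296
  x_2 = 3.586 - 0.05*14.344 = 2.8688
  y_2 = 1.8858 - 0.05*22.6296 = 0.7543
f(2.8688, 0.7543) = 2*2.8688^2 + 6*0.7543^2 = 19.874


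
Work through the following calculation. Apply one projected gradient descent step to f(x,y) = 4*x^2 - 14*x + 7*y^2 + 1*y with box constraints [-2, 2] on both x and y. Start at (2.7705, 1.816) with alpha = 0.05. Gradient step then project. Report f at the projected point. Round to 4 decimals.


Step 1: Compute gradient at (2.7705, 1.816).
grad_x = 2*4*2.7705 - 14 = 8.164
grad_y = 2*7*1.816 + 1 = 26.424
Step 2: Gradient step.
x_raw = 2.7705 - 0.05*8.164 = 2.3623
y_raw = 1.816 - 0.05*26.424 = 0.4948
Step 3: Project onto [-2, 2].
x_proj = clip(2.3623) = 2.0
y_proj = clip(0.4948) = 0.4948
Step 4: Evaluate f.
f(2.0, 0.4948) = -9.7914


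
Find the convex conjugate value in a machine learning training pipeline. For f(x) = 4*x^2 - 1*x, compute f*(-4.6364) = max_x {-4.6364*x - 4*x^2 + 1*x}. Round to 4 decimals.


f*(y) = sup_x {y*x - a*x^2 - b*x} = sup_x {(y-b)*x - a*x^2}
FOC: (y - b) - 2a*x = 0 => x* = (y - b)/(2a)
x* = (-4.6364 + 1)/(2*4) = -0.4546
f*(-4.6364) = (y-b)^2/(4a) = (-4.6364 + 1)^2/(4*4)
= 13.2234/16 = 0.8265


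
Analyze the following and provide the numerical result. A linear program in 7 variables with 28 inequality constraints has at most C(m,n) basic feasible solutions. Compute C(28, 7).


Each vertex corresponds to some choice of n active constraints out of m, so the number of vertices is at most C(m, n) = m! / (n!(m-n)!).
m = 28, n = 7
Numerator: 28 * 27 * 26 * 25 * 24 * 23 * 22
Denominator: 7! = 5040
C(28, 7) = 1184040


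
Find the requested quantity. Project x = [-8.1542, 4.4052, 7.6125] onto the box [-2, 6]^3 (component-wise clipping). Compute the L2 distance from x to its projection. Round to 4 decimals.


Project each component onto [-2, 6].
clip(-8.1542) = -2.0, clip(4.4052) = 4.4052, clip(7.6125) = 6.0
Projection = [-2.0, 4.4052, 6.0]
Squared diffs: [37.8742, 0.0, 2.6002]
Distance = sqrt(40.4744) = 6.3619


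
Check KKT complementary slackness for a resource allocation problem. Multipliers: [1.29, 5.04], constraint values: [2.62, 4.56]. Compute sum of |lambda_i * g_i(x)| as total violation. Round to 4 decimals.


KKT complementary slackness check:
lambda_1 * g_1 = 1.29 * 2.62 = 3.3798
lambda_2 * g_2 = 5.04 * 4.56 = 22.9824
Total violation = 3.3798 + 22.9824 = 26.3622


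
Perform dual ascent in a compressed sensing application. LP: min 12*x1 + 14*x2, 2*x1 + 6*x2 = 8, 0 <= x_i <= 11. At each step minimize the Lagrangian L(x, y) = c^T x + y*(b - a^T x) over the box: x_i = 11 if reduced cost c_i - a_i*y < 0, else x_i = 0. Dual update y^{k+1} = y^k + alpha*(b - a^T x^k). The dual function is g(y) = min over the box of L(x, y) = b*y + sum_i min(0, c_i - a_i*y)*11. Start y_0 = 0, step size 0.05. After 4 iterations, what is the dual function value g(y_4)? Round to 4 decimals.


Dual ascent for LP: min 12*x1 + 14*x2, 2*x1 + 6*x2 = 8, 0 <= x_i <= 11
Step 1: y^k = 0.0, reduced costs: (12.0, 14.0)
  x^k = (0.0, 0.0), subgradient = b - a^T x = 8.0
  y^{k+1} = 0.0 + 0.05*8.0 = 0.4
Step 2: y^k = 0.4, reduced costs: (11.2, 11.6)
  x^k = (0.0, 0.0), subgradient = b - a^T x = 8.0
  y^{k+1} = 0.4 + 0.05*8.0 = 0.8
Step 3: y^k = 0.8, reduced costs: (10.4, 9.2)
  x^k = (0.0, 0.0), subgradient = b - a^T x = 8.0
  y^{k+1} = 0.8 + 0.05*8.0 = 1.2
Step 4: y^k = 1.2, reduced costs: (9.6, 6.8)
  x^k = (0.0, 0.0), subgradient = b - a^T x = 8.0
  y^{k+1} = 1.2 + 0.05*8.0 = 1.6
Dual objective at y_4 = 1.6: reduced costs (8.8, 4.4), box minimizer x = (0.0, 0.0)
g(y_4) = b*y + (c1 - a1*y)*x1 + (c2 - a2*y)*x2 = 8*1.6 + 8.8*0.0 + 4.4*0.0 = 12.8 + 0.0 + 0.0 = 12.8


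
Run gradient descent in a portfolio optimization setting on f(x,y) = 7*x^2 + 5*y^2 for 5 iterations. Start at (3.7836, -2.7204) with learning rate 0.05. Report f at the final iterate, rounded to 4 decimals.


Gradient descent on f(x,y) = 7*x^2 + 5*y^2.
Starting point: (3.7836, -2.7204), alpha = 0.05
Step 1: grad_x = 2*7*3.7836 = 52.9704, grad_y = 2*5*-2.7204 = -27.204
  x_1 = 3.7836 - 0.05*52.9704 = 1.1351
  y_1 = -2.7204 - 0.05*-27.204 = -1.3602
Step 2: grad_x = 2*7*1.1351 = 15.8911, grad_y = 2*5*-1.3602 = -13.602
  x_2 = 1.1351 - 0.05*15.8911 = 0.3405
  y_2 = -1.3602 - 0.05*-13.602 = -0.6801
Step 3: grad_x = 2*7*0.3405 = 4.7673, grad_y = 2*5*-0.6801 = -6.801
  x_3 = 0.3405 - 0.05*4.7673 = 0.1022
  y_3 = -0.6801 - 0.05*-6.801 = -0.3401
Step 4: grad_x = 2*7*0.1022 = 1.4302, grad_y = 2*5*-0.3401 = -3.4005
  x_4 = 0.1022 - 0.05*1.4302 = 0.0306
  y_4 = -0.3401 - 0.05*-3.4005 = -0.17
Step 5: grad_x = 2*7*0.0306 = 0.4291, grad_y = 2*5*-0.17 = -1.7003
  x_5 = 0.0306 - 0.05*0.4291 = 0.0092
  y_5 = -0.17 - 0.05*-1.7003 = -0.085
f(0.0092, -0.085) = 7*0.0092^2 + 5*(-0.085)^2 = 0.0367


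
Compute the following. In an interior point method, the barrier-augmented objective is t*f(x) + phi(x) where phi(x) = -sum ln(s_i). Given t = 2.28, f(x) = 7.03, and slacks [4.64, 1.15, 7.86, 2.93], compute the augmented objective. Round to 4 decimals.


Step 1: Compute log-barrier.
ln values: [1.5347, 0.1398, 2.0618, 1.075]
phi = -(1.5347 + 0.1398 + 2.0618 + 1.075) = -4.8113
Step 2: Compute augmented objective.
t*f(x) = 2.28*7.03 = 16.0284
Total = 16.0284 - 4.8113 = 11.2171


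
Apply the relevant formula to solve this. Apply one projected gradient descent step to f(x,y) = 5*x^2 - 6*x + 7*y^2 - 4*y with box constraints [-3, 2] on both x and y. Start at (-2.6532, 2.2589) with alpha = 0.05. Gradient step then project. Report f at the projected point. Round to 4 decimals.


Step 1: Compute gradient at (-2.6532, 2.2589).
grad_x = 2*5*-2.6532 - 6 = -32.532
grad_y = 2*7*2.2589 - 4 = 27.6246
Step 2: Gradient step.
x_raw = -2.6532 - 0.05*-32.532 = -1.0266
y_raw = 2.2589 - 0.05*27.6246 = 0.8777
Step 3: Project onto [-3, 2].
x_proj = clip(-1.0266) = -1.0266
y_proj = clip(0.8777) = 0.8777
Step 4: Evaluate f.
f(-1.0266, 0.8777) = 13.3106


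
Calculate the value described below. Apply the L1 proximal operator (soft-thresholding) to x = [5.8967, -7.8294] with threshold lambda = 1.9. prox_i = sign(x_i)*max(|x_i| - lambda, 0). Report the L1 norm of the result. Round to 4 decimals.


Soft-thresholding with lambda = 1.9:
prox(5.8967) = sign(5.8967)*max(|5.8967| - 1.9, 0) = 3.9967
prox(-7.8294) = sign(-7.8294)*max(|-7.8294| - 1.9, 0) = -5.9294
prox(x) = [3.9967, -5.9294]
||prox(x)||_1 = 3.9967 + 5.9294 = 9.9261


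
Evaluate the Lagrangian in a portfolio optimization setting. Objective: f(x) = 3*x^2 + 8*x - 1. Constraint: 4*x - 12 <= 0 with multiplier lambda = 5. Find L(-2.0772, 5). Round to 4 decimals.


Step 1: Evaluate f(x).
f(-2.0772) = 3*(-2.0772)^2 + 8*(-2.0772) - 1 = -4.6733
Step 2: Evaluate g(x).
g(-2.0772) = 4*-2.0772 - 12 = -20.3088
Step 3: Compute Lagrangian.
L = -4.6733 + 5*-20.3088 = -106.2173


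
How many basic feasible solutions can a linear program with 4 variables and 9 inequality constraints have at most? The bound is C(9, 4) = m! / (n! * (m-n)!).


Each vertex corresponds to some choice of n active constraints out of m, so the number of vertices is at most C(m, n) = m! / (n!(m-n)!).
m = 9, n = 4
Numerator: 9 * 8 * 7 * 6
Denominator: 4! = 24
C(9, 4) = 126


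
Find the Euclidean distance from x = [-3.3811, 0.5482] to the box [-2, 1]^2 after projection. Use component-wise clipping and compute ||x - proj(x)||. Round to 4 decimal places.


Project each component onto [-2, 1].
clip(-3.3811) = -2.0, clip(0.5482) = 0.5482
Projection = [-2.0, 0.5482]
Squared diffs: [1.9074, 0.0]
Distance = sqrt(1.9074) = 1.3811


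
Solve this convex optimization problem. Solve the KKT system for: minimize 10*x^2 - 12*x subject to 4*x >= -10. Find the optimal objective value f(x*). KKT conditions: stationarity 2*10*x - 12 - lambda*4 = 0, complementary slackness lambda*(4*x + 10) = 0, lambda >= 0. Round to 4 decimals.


Step 1: Try lambda = 0 (constraint inactive).
Stationarity: 2*10*x - 12 = 0
x* = 12/(2*10) = 0.6
Check constraint: 4*0.6 = 2.4 >= -10 -- satisfied.
Step 2: Compute optimal value.
f(x*) = 10*0.6^2 - 12*0.6 = -3.6


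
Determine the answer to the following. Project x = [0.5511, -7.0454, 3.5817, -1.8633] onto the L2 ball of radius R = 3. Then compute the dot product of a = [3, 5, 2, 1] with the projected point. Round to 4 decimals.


Step 1: Compute ||x|| (intermediates to 6 decimals).
||x|| = sqrt(0.5511^2 + (-7.0454)^2 + 3.5817^2 + (-1.8633)^2) = 8.138909
Step 2: Project.
Since ||x|| > R, scale = R/||x|| = 3/8.138909 = 0.3686, proj(x) = scale * x
proj(x) = [0.203135, -2.596934, 1.320215, -0.686812]
Step 3: Dot product.
a^T * proj(x) = 3*0.203135 + 5*(-2.596934) + 2*1.320215 + 1*(-0.686812) = -10.4216


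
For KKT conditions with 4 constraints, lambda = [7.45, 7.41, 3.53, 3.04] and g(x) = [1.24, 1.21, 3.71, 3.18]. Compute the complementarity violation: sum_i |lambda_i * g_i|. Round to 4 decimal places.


KKT complementary slackness check:
lambda_1 * g_1 = 7.45 * 1.24 = 9.238
lambda_2 * g_2 = 7.41 * 1.21 = 8.9661
lambda_3 * g_3 = 3.53 * 3.71 = 13.0963
lambda_4 * g_4 = 3.04 * 3.18 = 9.6672
Total violation = 9.238 + 8.9661 + 13.0963 + 9.6672 = 40.9676


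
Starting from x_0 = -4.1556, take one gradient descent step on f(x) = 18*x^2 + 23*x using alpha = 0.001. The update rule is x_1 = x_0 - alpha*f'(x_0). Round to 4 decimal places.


We compute the gradient at x_0 and apply the update.
f'(x) = 36*x + 23
f'(-4.1556) = 36*-4.1556 + 23 = -126.6016
x_1 = -4.1556 - 0.001*-126.6016 = -4.029


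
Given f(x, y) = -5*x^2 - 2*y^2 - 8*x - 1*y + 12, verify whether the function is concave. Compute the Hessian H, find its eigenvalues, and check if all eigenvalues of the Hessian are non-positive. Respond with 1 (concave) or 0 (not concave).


The Hessian of f(x,y) = -5*x^2 - 2*y^2 - 8*x - 1*y + 12 is:
H = [[-10, 0], [0, -4]]
Trace = -10 - 4 = -14
Determinant = -10*-4 - (0)^2 = 40
Discriminant = (-14)^2 - 4*40 = 36.0
Eigenvalues: lambda_1 = -10.0, lambda_2 = -4.0
The function is concave.

1


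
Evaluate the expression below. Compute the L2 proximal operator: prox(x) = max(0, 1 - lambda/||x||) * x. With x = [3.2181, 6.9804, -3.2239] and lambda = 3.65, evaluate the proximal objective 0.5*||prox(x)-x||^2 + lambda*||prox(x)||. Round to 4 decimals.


Step 1: Compute ||x||.
||x|| = 8.3352
Step 2: Compute scaling factor.
scale = max(0, 1 - 3.65/8.3352) = 0.5621
Step 3: prox(x) = [1.8089, 3.9237, -1.8121]
||prox(x)|| = 4.6852
Step 4: Proximal objective.
0.5*||prox-x||^2 = 6.6613
lambda*||prox|| = 17.101
Total = 23.7623


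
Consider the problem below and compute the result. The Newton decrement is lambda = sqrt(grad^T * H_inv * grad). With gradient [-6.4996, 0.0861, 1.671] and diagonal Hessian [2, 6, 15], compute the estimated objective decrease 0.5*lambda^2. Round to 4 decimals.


Step 1: H is diagonal, so H^(-1) * g = [-3.2498, 0.0144, 0.1114].
Step 2: g^T H^(-1) g = sum_i g_i^2 / H_ii
  = (-6.4996)^2/2 + (0.0861)^2/6 + (1.671)^2/15
  = 21.1224 + 0.0012 + 0.1861 = 21.3098
Step 3: Objective decrease = 0.5 * g^T H^(-1) g = 10.6549


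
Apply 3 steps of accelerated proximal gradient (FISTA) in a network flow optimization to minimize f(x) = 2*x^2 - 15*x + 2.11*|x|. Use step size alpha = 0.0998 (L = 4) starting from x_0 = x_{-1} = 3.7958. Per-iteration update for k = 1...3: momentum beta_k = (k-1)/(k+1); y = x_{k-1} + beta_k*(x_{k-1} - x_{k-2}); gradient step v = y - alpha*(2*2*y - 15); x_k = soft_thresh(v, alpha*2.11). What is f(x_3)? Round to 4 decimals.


FISTA on f(x) = 2*x^2 - 15*x + 2.11*|x|
L = 4, alpha = 0.0998
Iteration 1: beta = 0.0, y = 3.7958 + 0.0*(3.7958 - 3.7958) = 3.7958
  grad(y) = 0.1832, v = y - alpha*grad = 3.7775
  prox(v) = soft_thresh(3.7775, 0.2106) = 3.5669
Iteration 2: beta = 0.3333, y = 3.5669 + 0.3333*(3.5669 - 3.7958) = 3.4907
  grad(y) = -1.0374, v = y - alpha*grad = 3.5942
  prox(v) = soft_thresh(3.5942, 0.2106) = 3.3836
Iteration 3: beta = 0.5, y = 3.3836 + 0.5*(3.3836 - 3.5669) = 3.2919
  grad(y) = -1.8322, v = y - alpha*grad = 3.4748
  prox(v) = soft_thresh(3.4748, 0.2106) = 3.2642
f(x_3) = 2*3.2642^2 - 15*3.2642 + 2.11*|3.2642| = -20.7655


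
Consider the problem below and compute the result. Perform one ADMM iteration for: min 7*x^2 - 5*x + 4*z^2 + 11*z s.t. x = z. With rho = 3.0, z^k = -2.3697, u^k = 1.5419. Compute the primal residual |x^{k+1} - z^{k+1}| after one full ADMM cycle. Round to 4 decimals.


ADMM iteration with rho = 3.0, z^k = -2.3697, u^k = 1.5419
Step 1: x-update.
Minimize 7*x^2 - 5*x + (3.0/2)*(x + 2.3697 + 1.5419)^2
FOC: (2*7 + 3.0)*x = 5 + 3.0*(-2.3697 - 1.5419)
x^{k+1} = -0.3962
Step 2: z-update.
Minimize 4*z^2 + 11*z + (3.0/2)*(-0.3962 - z + 1.5419)^2
FOC: (2*4 + 3.0)*z = -11 + 3.0*(-0.3962 + 1.5419)
z^{k+1} = -0.6875
Step 3: u-update.
u^{k+1} = 1.5419 - 0.3962 + 0.6875 = 1.8333
Step 4: Primal residual = |-0.3962 + 0.6875| = 0.2914


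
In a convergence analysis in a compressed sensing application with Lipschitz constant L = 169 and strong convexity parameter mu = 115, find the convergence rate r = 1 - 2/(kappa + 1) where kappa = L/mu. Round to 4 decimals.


Step 1: Compute the condition number.
kappa = L/mu = 169/115 = 1.4696
Step 2: Compute the convergence rate.
r = 1 - 2/(kappa + 1) = 1 - 2*mu/(L + mu) = (L - mu)/(L + mu) = 54/284 = 0.1901


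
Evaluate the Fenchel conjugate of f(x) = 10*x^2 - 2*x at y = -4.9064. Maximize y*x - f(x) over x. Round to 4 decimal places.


f*(y) = sup_x {y*x - a*x^2 - b*x} = sup_x {(y-b)*x - a*x^2}
FOC: (y - b) - 2a*x = 0 => x* = (y - b)/(2a)
x* = (-4.9064 + 2)/(2*10) = -0.1453
f*(-4.9064) = (y-b)^2/(4a) = (-4.9064 + 2)^2/(4*10)
= 8.4472/40 = 0.2112


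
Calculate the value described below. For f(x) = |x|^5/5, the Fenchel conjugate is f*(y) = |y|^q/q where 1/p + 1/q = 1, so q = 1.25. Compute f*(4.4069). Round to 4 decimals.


The conjugate exponent q satisfies 1/p + 1/q = 1.
p = 5, so q = 5/(5 - 1) = 1.25
|y|^q = 4.4069^1.25 = 6.3851
f*(4.4069) = 6.3851 / 1.25 = 5.1081


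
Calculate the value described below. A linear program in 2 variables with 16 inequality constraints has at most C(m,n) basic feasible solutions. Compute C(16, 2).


Each vertex corresponds to some choice of n active constraints out of m, so the number of vertices is at most C(m, n) = m! / (n!(m-n)!).
m = 16, n = 2
Numerator: 16 * 15
Denominator: 2! = 2
C(16, 2) = 120


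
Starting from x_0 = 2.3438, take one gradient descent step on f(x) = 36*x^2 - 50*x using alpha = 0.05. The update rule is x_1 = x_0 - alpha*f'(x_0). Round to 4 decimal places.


We compute the gradient at x_0 and apply the update.
f'(x) = 72*x - 50
f'(2.3438) = 72*2.3438 - 50 = 118.7536
x_1 = 2.3438 - 0.05*118.7536 = -3.5939


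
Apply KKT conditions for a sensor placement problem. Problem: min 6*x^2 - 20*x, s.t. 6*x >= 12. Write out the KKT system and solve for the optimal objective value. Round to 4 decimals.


Step 1: Try lambda = 0 (constraint inactive).
x_unc = 20/(2*6) = 1.6667
Check: 6*1.6667 = 10.0002 < 12 -- violated!
Step 2: Constraint must be active: 6*x = 12
x* = 12/6 = 2.0
lambda = (2*6*2.0 - 20)/6 = 0.6667
Step 3: Compute optimal value.
f(x*) = 6*2.0^2 - 20*2.0 = -16.0


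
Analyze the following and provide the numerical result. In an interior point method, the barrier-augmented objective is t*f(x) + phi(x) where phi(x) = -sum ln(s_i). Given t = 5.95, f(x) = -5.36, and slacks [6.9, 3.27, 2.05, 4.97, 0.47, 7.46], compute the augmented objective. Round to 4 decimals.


Step 1: Compute log-barrier.
ln values: [1.9315, 1.1848, 0.7178, 1.6034, -0.755, 2.0096]
phi = -(1.9315 + 1.1848 + 0.7178 + 1.6034 - 0.755 + 2.0096) = -6.6921
Step 2: Compute augmented objective.
t*f(x) = 5.95*-5.36 = -31.892
Total = -31.892 - 6.6921 = -38.5841


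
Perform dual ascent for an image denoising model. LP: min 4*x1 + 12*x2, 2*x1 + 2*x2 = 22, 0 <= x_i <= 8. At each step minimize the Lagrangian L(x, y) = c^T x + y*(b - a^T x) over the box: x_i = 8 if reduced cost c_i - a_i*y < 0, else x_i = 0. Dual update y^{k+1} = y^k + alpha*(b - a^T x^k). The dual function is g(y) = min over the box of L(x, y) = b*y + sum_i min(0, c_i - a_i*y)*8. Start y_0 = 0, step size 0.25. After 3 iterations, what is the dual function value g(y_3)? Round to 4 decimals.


Dual ascent for LP: min 4*x1 + 12*x2, 2*x1 + 2*x2 = 22, 0 <= x_i <= 8
Step 1: y^k = 0.0, reduced costs: (4.0, 12.0)
  x^k = (0.0, 0.0), subgradient = b - a^T x = 22.0
  y^{k+1} = 0.0 + 0.25*22.0 = 5.5
Step 2: y^k = 5.5, reduced costs: (-7.0, 1.0)
  x^k = (8.0, 0.0), subgradient = b - a^T x = 6.0
  y^{k+1} = 5.5 + 0.25*6.0 = 7.0
Step 3: y^k = 7.0, reduced costs: (-10.0, -2.0)
  x^k = (8.0, 8.0), subgradient = b - a^T x = -10.0
  y^{k+1} = 7.0 + 0.25*-10.0 = 4.5
Dual objective at y_3 = 4.5: reduced costs (-5.0, 3.0), box minimizer x = (8.0, 0.0)
g(y_3) = b*y + (c1 - a1*y)*x1 + (c2 - a2*y)*x2 = 22*4.5 + (-5.0)*8.0 + 3.0*0.0 = 99.0 - 40.0 + 0.0 = 59.0


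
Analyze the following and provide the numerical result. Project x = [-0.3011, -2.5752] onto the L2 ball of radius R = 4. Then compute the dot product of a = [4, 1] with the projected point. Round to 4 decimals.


Step 1: Compute ||x|| (intermediates to 6 decimals).
||x|| = sqrt((-0.3011)^2 + (-2.5752)^2) = 2.592743
Step 2: Project.
Since ||x|| <= R, proj = x (no scaling needed).
proj(x) = [-0.3011, -2.5752]
Step 3: Dot product.
a^T * proj(x) = 4*(-0.3011) + 1*(-2.5752) = -3.7796


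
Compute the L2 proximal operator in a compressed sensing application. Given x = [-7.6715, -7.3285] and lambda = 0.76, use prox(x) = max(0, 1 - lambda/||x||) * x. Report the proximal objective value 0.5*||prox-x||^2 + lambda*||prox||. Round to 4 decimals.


Step 1: Compute ||x||.
||x|| = 10.6094
Step 2: Compute scaling factor.
scale = max(0, 1 - 0.76/10.6094) = 0.9284
Step 3: prox(x) = [-7.122, -6.8035]
||prox(x)|| = 9.8494
Step 4: Proximal objective.
0.5*||prox-x||^2 = 0.2888
lambda*||prox|| = 7.4855
Total = 7.7743


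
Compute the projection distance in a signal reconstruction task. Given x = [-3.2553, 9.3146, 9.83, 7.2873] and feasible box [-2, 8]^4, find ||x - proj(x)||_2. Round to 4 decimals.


Project each component onto [-2, 8].
clip(-3.2553) = -2.0, clip(9.3146) = 8.0, clip(9.83) = 8.0, clip(7.2873) = 7.2873
Projection = [-2.0, 8.0, 8.0, 7.2873]
Squared diffs: [1.5758, 1.7282, 3.3489, 0.0]
Distance = sqrt(6.6529) = 2.5793


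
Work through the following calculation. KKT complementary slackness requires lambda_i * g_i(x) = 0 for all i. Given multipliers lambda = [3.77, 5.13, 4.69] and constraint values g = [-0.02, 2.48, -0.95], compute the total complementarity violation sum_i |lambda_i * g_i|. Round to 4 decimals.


KKT complementary slackness check:
lambda_1 * g_1 = 3.77 * -0.02 = -0.0754
lambda_2 * g_2 = 5.13 * 2.48 = 12.7224
lambda_3 * g_3 = 4.69 * -0.95 = -4.4555
Total violation = 0.0754 + 12.7224 + 4.4555 = 17.2533


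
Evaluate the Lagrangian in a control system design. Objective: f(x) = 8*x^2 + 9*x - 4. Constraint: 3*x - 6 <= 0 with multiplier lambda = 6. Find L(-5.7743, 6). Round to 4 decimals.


Step 1: Evaluate f(x).
f(-5.7743) = 8*(-5.7743)^2 + 9*(-5.7743) - 4 = 210.7716
Step 2: Evaluate g(x).
g(-5.7743) = 3*-5.7743 - 6 = -23.3229
Step 3: Compute Lagrangian.
L = 210.7716 + 6*-23.3229 = 70.8342


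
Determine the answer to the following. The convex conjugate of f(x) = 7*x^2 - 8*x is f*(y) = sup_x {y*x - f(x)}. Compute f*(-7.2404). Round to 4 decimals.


f*(y) = sup_x {y*x - a*x^2 - b*x} = sup_x {(y-b)*x - a*x^2}
FOC: (y - b) - 2a*x = 0 => x* = (y - b)/(2a)
x* = (-7.2404 + 8)/(2*7) = 0.0543
f*(-7.2404) = (y-b)^2/(4a) = (-7.2404 + 8)^2/(4*7)
= 0.577/28 = 0.0206


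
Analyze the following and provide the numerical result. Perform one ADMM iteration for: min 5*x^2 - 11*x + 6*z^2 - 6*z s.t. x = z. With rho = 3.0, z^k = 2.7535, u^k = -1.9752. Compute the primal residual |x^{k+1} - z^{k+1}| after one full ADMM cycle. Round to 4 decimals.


ADMM iteration with rho = 3.0, z^k = 2.7535, u^k = -1.9752
Step 1: x-update.
Minimize 5*x^2 - 11*x + (3.0/2)*(x - 2.7535 - 1.9752)^2
FOC: (2*5 + 3.0)*x = 11 + 3.0*(2.7535 + 1.9752)
x^{k+1} = 1.9374
Step 2: z-update.
Minimize 6*z^2 - 6*z + (3.0/2)*(1.9374 - z - 1.9752)^2
FOC: (2*6 + 3.0)*z = 6 + 3.0*(1.9374 - 1.9752)
z^{k+1} = 0.3924
Step 3: u-update.
u^{k+1} = -1.9752 + 1.9374 - 0.3924 = -0.4302
Step 4: Primal residual = |1.9374 - 0.3924| = 1.545


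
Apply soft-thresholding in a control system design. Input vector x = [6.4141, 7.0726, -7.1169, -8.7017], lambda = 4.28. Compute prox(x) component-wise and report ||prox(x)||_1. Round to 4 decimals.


Soft-thresholding with lambda = 4.28:
prox(6.4141) = sign(6.4141)*max(|6.4141| - 4.28, 0) = 2.1341
prox(7.0726) = sign(7.0726)*max(|7.0726| - 4.28, 0) = 2.7926
prox(-7.1169) = sign(-7.1169)*max(|-7.1169| - 4.28, 0) = -2.8369
prox(-8.7017) = sign(-8.7017)*max(|-8.7017| - 4.28, 0) = -4.4217
prox(x) = [2.1341, 2.7926, -2.8369, -4.4217]
||prox(x)||_1 = 2.1341 + 2.7926 + 2.8369 + 4.4217 = 12.1853


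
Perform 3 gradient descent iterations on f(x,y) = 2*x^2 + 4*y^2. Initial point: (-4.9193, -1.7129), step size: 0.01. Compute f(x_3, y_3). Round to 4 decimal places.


Gradient descent on f(x,y) = 2*x^2 + 4*y^2.
Starting point: (-4.9193, -1.7129), alpha = 0.01
Step 1: grad_x = 2*2*-4.9193 = -19.6772, grad_y = 2*4*-1.7129 = -13.7032
  x_1 = -4.9193 - 0.01*-19.6772 = -4.7225
  y_1 = -1.7129 - 0.01*-13.7032 = -1.5759
Step 2: grad_x = 2*2*-4.7225 = -18.8901, grad_y = 2*4*-1.5759 = -12.6069
  x_2 = -4.7225 - 0.01*-18.8901 = -4.5336
  y_2 = -1.5759 - 0.01*-12.6069 = -1.4498
Step 3: grad_x = 2*2*-4.5336 = -18.1345, grad_y = 2*4*-1.4498 = -11.5984
  x_3 = -4.5336 - 0.01*-18.1345 = -4.3523
  y_3 = -1.4498 - 0.01*-11.5984 = -1.3338
f(-4.3523, -1.3338) = 2*(-4.3523)^2 + 4*(-1.3338)^2 = 45.001


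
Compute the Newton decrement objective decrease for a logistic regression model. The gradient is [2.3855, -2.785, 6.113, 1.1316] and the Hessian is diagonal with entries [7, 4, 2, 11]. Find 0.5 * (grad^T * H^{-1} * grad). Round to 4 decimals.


Step 1: H is diagonal, so H^(-1) * g = [0.3408, -0.6963, 3.0565, 0.1029].
Step 2: g^T H^(-1) g = sum_i g_i^2 / H_ii
  = (2.3855)^2/7 + (-2.785)^2/4 + (6.113)^2/2 + (1.1316)^2/11
  = 0.8129 + 1.9391 + 18.6844 + 0.1164 = 21.5528
Step 3: Objective decrease = 0.5 * g^T H^(-1) g = 10.7764


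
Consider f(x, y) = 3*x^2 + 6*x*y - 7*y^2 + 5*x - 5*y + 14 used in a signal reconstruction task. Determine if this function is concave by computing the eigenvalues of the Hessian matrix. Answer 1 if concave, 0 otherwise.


The Hessian of f(x,y) = 3*x^2 + 6*x*y - 7*y^2 + 5*x - 5*y + 14 is:
H = [[6, 6], [6, -14]]
Trace = 6 - 14 = -8
Determinant = 6*-14 - (6)^2 = -120
Discriminant = (-8)^2 - 4*-120 = 544.0
Eigenvalues: lambda_1 = -15.6619, lambda_2 = 7.6619
The function is not concave.

0


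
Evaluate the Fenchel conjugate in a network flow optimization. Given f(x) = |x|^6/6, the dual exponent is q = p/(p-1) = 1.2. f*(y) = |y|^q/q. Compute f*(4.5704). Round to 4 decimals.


The conjugate exponent q satisfies 1/p + 1/q = 1.
p = 6, so q = 6/(6 - 1) = 1.2
|y|^q = 4.5704^1.2 = 6.1936
f*(4.5704) = 6.1936 / 1.2 = 5.1614


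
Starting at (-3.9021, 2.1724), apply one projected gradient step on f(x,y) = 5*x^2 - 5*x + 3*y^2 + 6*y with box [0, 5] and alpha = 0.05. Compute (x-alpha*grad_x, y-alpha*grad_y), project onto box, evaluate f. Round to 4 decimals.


Step 1: Compute gradient at (-3.9021, 2.1724).
grad_x = 2*5*-3.9021 - 5 = -44.021
grad_y = 2*3*2.1724 + 6 = 19.0344
Step 2: Gradient step.
x_raw = -3.9021 - 0.05*-44.021 = -1.7011
y_raw = 2.1724 - 0.05*19.0344 = 1.2207
Step 3: Project onto [0, 5].
x_proj = clip(-1.7011) = 0.0
y_proj = clip(1.2207) = 1.2207
Step 4: Evaluate f.
f(0.0, 1.2207) = 11.7943


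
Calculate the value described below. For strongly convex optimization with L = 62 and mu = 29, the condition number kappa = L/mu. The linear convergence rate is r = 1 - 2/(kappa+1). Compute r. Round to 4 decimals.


Step 1: Compute the condition number.
kappa = L/mu = 62/29 = 2.1379
Step 2: Compute the convergence rate.
r = 1 - 2/(kappa + 1) = 1 - 2*mu/(L + mu) = (L - mu)/(L + mu) = 33/91 = 0.3626


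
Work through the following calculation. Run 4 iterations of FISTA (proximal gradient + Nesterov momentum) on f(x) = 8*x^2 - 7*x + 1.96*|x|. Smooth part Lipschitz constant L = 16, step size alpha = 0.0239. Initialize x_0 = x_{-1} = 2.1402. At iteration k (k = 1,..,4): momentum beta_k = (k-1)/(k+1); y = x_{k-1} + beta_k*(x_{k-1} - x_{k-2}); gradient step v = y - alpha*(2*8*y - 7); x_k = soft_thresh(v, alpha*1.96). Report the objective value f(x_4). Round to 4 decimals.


FISTA on f(x) = 8*x^2 - 7*x + 1.96*|x|
L = 16, alpha = 0.0239
Iteration 1: beta = 0.0, y = 2.1402 + 0.0*(2.1402 - 2.1402) = 2.1402
  grad(y) = 27.2432, v = y - alpha*grad = 1.4891
  prox(v) = soft_thresh(1.4891, 0.0468) = 1.4422
Iteration 2: beta = 0.3333, y = 1.4422 + 0.3333*(1.4422 - 2.1402) = 1.2096
  grad(y) = 12.3535, v = y - alpha*grad = 0.9143
  prox(v) = soft_thresh(0.9143, 0.0468) = 0.8675
Iteration 3: beta = 0.5, y = 0.8675 + 0.5*(0.8675 - 1.4422) = 0.5801
  grad(y) = 2.282, v = y - alpha*grad = 0.5256
  prox(v) = soft_thresh(0.5256, 0.0468) = 0.4787
Iteration 4: beta = 0.6, y = 0.4787 + 0.6*(0.4787 - 0.8675) = 0.2455
  grad(y) = -3.0722, v = y - alpha*grad = 0.3189
  prox(v) = soft_thresh(0.3189, 0.0468) = 0.2721
f(x_4) = 8*0.2721^2 - 7*0.2721 + 1.96*|0.2721| = -0.7791
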